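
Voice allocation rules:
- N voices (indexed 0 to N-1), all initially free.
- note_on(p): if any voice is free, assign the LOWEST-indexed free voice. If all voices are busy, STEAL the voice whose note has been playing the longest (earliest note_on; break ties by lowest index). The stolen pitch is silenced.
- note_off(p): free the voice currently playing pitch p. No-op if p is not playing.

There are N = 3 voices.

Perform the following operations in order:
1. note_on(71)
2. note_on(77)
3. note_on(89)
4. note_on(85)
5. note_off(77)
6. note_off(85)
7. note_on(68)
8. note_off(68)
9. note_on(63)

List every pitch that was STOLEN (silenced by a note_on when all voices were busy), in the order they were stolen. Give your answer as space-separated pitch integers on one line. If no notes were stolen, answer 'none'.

Answer: 71

Derivation:
Op 1: note_on(71): voice 0 is free -> assigned | voices=[71 - -]
Op 2: note_on(77): voice 1 is free -> assigned | voices=[71 77 -]
Op 3: note_on(89): voice 2 is free -> assigned | voices=[71 77 89]
Op 4: note_on(85): all voices busy, STEAL voice 0 (pitch 71, oldest) -> assign | voices=[85 77 89]
Op 5: note_off(77): free voice 1 | voices=[85 - 89]
Op 6: note_off(85): free voice 0 | voices=[- - 89]
Op 7: note_on(68): voice 0 is free -> assigned | voices=[68 - 89]
Op 8: note_off(68): free voice 0 | voices=[- - 89]
Op 9: note_on(63): voice 0 is free -> assigned | voices=[63 - 89]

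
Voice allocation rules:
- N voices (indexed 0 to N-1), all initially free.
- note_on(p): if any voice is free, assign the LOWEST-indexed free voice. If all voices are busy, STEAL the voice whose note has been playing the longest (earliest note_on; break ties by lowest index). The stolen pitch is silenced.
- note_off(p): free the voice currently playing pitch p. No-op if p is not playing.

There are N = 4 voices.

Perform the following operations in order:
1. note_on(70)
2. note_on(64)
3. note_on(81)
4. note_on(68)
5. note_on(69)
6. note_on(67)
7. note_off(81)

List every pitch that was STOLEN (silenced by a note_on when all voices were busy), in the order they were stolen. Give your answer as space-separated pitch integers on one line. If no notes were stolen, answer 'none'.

Answer: 70 64

Derivation:
Op 1: note_on(70): voice 0 is free -> assigned | voices=[70 - - -]
Op 2: note_on(64): voice 1 is free -> assigned | voices=[70 64 - -]
Op 3: note_on(81): voice 2 is free -> assigned | voices=[70 64 81 -]
Op 4: note_on(68): voice 3 is free -> assigned | voices=[70 64 81 68]
Op 5: note_on(69): all voices busy, STEAL voice 0 (pitch 70, oldest) -> assign | voices=[69 64 81 68]
Op 6: note_on(67): all voices busy, STEAL voice 1 (pitch 64, oldest) -> assign | voices=[69 67 81 68]
Op 7: note_off(81): free voice 2 | voices=[69 67 - 68]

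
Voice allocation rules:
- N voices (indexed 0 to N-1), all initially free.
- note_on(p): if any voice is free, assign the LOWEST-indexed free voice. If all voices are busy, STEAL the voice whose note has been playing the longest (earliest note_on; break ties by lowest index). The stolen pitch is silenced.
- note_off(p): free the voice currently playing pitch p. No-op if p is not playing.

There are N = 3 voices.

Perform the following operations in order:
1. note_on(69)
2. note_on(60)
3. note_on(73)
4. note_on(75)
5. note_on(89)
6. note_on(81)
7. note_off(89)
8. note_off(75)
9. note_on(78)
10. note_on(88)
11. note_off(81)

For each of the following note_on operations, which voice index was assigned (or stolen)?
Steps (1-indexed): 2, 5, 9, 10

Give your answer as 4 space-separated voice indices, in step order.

Op 1: note_on(69): voice 0 is free -> assigned | voices=[69 - -]
Op 2: note_on(60): voice 1 is free -> assigned | voices=[69 60 -]
Op 3: note_on(73): voice 2 is free -> assigned | voices=[69 60 73]
Op 4: note_on(75): all voices busy, STEAL voice 0 (pitch 69, oldest) -> assign | voices=[75 60 73]
Op 5: note_on(89): all voices busy, STEAL voice 1 (pitch 60, oldest) -> assign | voices=[75 89 73]
Op 6: note_on(81): all voices busy, STEAL voice 2 (pitch 73, oldest) -> assign | voices=[75 89 81]
Op 7: note_off(89): free voice 1 | voices=[75 - 81]
Op 8: note_off(75): free voice 0 | voices=[- - 81]
Op 9: note_on(78): voice 0 is free -> assigned | voices=[78 - 81]
Op 10: note_on(88): voice 1 is free -> assigned | voices=[78 88 81]
Op 11: note_off(81): free voice 2 | voices=[78 88 -]

Answer: 1 1 0 1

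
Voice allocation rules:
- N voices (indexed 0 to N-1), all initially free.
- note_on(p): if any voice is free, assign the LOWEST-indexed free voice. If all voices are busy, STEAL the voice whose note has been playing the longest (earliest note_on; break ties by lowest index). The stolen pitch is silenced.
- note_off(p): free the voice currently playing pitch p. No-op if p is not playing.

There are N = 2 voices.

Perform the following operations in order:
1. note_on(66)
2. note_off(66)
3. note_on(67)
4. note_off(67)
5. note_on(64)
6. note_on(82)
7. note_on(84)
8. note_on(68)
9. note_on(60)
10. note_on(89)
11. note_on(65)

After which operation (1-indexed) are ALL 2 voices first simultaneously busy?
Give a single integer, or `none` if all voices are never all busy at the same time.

Answer: 6

Derivation:
Op 1: note_on(66): voice 0 is free -> assigned | voices=[66 -]
Op 2: note_off(66): free voice 0 | voices=[- -]
Op 3: note_on(67): voice 0 is free -> assigned | voices=[67 -]
Op 4: note_off(67): free voice 0 | voices=[- -]
Op 5: note_on(64): voice 0 is free -> assigned | voices=[64 -]
Op 6: note_on(82): voice 1 is free -> assigned | voices=[64 82]
Op 7: note_on(84): all voices busy, STEAL voice 0 (pitch 64, oldest) -> assign | voices=[84 82]
Op 8: note_on(68): all voices busy, STEAL voice 1 (pitch 82, oldest) -> assign | voices=[84 68]
Op 9: note_on(60): all voices busy, STEAL voice 0 (pitch 84, oldest) -> assign | voices=[60 68]
Op 10: note_on(89): all voices busy, STEAL voice 1 (pitch 68, oldest) -> assign | voices=[60 89]
Op 11: note_on(65): all voices busy, STEAL voice 0 (pitch 60, oldest) -> assign | voices=[65 89]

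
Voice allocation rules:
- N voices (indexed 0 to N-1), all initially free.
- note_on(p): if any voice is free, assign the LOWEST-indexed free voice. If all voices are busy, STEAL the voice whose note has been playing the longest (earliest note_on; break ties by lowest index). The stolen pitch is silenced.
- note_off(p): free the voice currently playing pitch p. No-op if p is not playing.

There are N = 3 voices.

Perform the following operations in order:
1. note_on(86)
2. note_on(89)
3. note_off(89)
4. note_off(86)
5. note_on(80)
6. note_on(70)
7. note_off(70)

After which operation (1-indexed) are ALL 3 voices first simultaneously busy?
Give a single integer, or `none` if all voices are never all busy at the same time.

Op 1: note_on(86): voice 0 is free -> assigned | voices=[86 - -]
Op 2: note_on(89): voice 1 is free -> assigned | voices=[86 89 -]
Op 3: note_off(89): free voice 1 | voices=[86 - -]
Op 4: note_off(86): free voice 0 | voices=[- - -]
Op 5: note_on(80): voice 0 is free -> assigned | voices=[80 - -]
Op 6: note_on(70): voice 1 is free -> assigned | voices=[80 70 -]
Op 7: note_off(70): free voice 1 | voices=[80 - -]

Answer: none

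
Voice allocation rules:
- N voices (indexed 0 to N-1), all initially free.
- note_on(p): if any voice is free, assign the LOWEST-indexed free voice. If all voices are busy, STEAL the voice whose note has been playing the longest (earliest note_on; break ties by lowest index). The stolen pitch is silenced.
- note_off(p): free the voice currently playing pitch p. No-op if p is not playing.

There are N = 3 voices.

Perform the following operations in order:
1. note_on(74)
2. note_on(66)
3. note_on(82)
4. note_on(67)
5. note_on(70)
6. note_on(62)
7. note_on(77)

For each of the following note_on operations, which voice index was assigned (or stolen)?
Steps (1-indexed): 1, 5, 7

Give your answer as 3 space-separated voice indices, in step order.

Op 1: note_on(74): voice 0 is free -> assigned | voices=[74 - -]
Op 2: note_on(66): voice 1 is free -> assigned | voices=[74 66 -]
Op 3: note_on(82): voice 2 is free -> assigned | voices=[74 66 82]
Op 4: note_on(67): all voices busy, STEAL voice 0 (pitch 74, oldest) -> assign | voices=[67 66 82]
Op 5: note_on(70): all voices busy, STEAL voice 1 (pitch 66, oldest) -> assign | voices=[67 70 82]
Op 6: note_on(62): all voices busy, STEAL voice 2 (pitch 82, oldest) -> assign | voices=[67 70 62]
Op 7: note_on(77): all voices busy, STEAL voice 0 (pitch 67, oldest) -> assign | voices=[77 70 62]

Answer: 0 1 0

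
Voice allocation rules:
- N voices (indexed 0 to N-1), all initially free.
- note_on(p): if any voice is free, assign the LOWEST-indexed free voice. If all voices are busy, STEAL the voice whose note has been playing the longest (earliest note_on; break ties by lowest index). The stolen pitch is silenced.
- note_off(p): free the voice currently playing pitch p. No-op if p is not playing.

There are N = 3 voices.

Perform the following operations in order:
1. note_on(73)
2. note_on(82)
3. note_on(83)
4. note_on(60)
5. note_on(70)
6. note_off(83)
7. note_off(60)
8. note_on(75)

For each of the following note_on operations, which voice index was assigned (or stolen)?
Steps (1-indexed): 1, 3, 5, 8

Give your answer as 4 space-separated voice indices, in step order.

Op 1: note_on(73): voice 0 is free -> assigned | voices=[73 - -]
Op 2: note_on(82): voice 1 is free -> assigned | voices=[73 82 -]
Op 3: note_on(83): voice 2 is free -> assigned | voices=[73 82 83]
Op 4: note_on(60): all voices busy, STEAL voice 0 (pitch 73, oldest) -> assign | voices=[60 82 83]
Op 5: note_on(70): all voices busy, STEAL voice 1 (pitch 82, oldest) -> assign | voices=[60 70 83]
Op 6: note_off(83): free voice 2 | voices=[60 70 -]
Op 7: note_off(60): free voice 0 | voices=[- 70 -]
Op 8: note_on(75): voice 0 is free -> assigned | voices=[75 70 -]

Answer: 0 2 1 0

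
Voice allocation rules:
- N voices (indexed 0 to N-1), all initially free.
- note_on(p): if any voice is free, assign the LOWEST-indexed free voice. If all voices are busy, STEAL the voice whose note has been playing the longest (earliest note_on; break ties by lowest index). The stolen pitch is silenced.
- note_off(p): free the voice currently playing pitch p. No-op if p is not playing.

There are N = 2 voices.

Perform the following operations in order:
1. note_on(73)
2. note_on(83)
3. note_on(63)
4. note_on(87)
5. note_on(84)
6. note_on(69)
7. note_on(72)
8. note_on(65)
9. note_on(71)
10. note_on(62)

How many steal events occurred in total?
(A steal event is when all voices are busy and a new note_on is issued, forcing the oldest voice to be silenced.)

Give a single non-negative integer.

Op 1: note_on(73): voice 0 is free -> assigned | voices=[73 -]
Op 2: note_on(83): voice 1 is free -> assigned | voices=[73 83]
Op 3: note_on(63): all voices busy, STEAL voice 0 (pitch 73, oldest) -> assign | voices=[63 83]
Op 4: note_on(87): all voices busy, STEAL voice 1 (pitch 83, oldest) -> assign | voices=[63 87]
Op 5: note_on(84): all voices busy, STEAL voice 0 (pitch 63, oldest) -> assign | voices=[84 87]
Op 6: note_on(69): all voices busy, STEAL voice 1 (pitch 87, oldest) -> assign | voices=[84 69]
Op 7: note_on(72): all voices busy, STEAL voice 0 (pitch 84, oldest) -> assign | voices=[72 69]
Op 8: note_on(65): all voices busy, STEAL voice 1 (pitch 69, oldest) -> assign | voices=[72 65]
Op 9: note_on(71): all voices busy, STEAL voice 0 (pitch 72, oldest) -> assign | voices=[71 65]
Op 10: note_on(62): all voices busy, STEAL voice 1 (pitch 65, oldest) -> assign | voices=[71 62]

Answer: 8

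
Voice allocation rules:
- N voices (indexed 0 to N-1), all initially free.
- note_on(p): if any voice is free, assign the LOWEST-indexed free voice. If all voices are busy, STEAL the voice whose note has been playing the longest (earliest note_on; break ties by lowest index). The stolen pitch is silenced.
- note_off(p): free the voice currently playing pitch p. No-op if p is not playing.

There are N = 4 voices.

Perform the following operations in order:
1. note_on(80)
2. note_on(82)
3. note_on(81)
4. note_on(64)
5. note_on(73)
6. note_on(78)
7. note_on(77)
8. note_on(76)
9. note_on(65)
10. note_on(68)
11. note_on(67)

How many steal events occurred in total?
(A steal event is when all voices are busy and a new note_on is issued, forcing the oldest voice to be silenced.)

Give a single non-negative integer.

Op 1: note_on(80): voice 0 is free -> assigned | voices=[80 - - -]
Op 2: note_on(82): voice 1 is free -> assigned | voices=[80 82 - -]
Op 3: note_on(81): voice 2 is free -> assigned | voices=[80 82 81 -]
Op 4: note_on(64): voice 3 is free -> assigned | voices=[80 82 81 64]
Op 5: note_on(73): all voices busy, STEAL voice 0 (pitch 80, oldest) -> assign | voices=[73 82 81 64]
Op 6: note_on(78): all voices busy, STEAL voice 1 (pitch 82, oldest) -> assign | voices=[73 78 81 64]
Op 7: note_on(77): all voices busy, STEAL voice 2 (pitch 81, oldest) -> assign | voices=[73 78 77 64]
Op 8: note_on(76): all voices busy, STEAL voice 3 (pitch 64, oldest) -> assign | voices=[73 78 77 76]
Op 9: note_on(65): all voices busy, STEAL voice 0 (pitch 73, oldest) -> assign | voices=[65 78 77 76]
Op 10: note_on(68): all voices busy, STEAL voice 1 (pitch 78, oldest) -> assign | voices=[65 68 77 76]
Op 11: note_on(67): all voices busy, STEAL voice 2 (pitch 77, oldest) -> assign | voices=[65 68 67 76]

Answer: 7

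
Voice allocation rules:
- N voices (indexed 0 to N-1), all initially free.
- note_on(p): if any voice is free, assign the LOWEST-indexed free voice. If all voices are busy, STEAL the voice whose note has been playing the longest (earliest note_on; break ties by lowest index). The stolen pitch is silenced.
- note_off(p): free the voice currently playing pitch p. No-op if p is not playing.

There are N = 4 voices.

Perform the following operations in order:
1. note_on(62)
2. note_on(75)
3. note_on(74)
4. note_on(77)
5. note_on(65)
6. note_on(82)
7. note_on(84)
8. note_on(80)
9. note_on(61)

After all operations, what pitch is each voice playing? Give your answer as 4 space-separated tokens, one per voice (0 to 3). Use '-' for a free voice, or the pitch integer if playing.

Answer: 61 82 84 80

Derivation:
Op 1: note_on(62): voice 0 is free -> assigned | voices=[62 - - -]
Op 2: note_on(75): voice 1 is free -> assigned | voices=[62 75 - -]
Op 3: note_on(74): voice 2 is free -> assigned | voices=[62 75 74 -]
Op 4: note_on(77): voice 3 is free -> assigned | voices=[62 75 74 77]
Op 5: note_on(65): all voices busy, STEAL voice 0 (pitch 62, oldest) -> assign | voices=[65 75 74 77]
Op 6: note_on(82): all voices busy, STEAL voice 1 (pitch 75, oldest) -> assign | voices=[65 82 74 77]
Op 7: note_on(84): all voices busy, STEAL voice 2 (pitch 74, oldest) -> assign | voices=[65 82 84 77]
Op 8: note_on(80): all voices busy, STEAL voice 3 (pitch 77, oldest) -> assign | voices=[65 82 84 80]
Op 9: note_on(61): all voices busy, STEAL voice 0 (pitch 65, oldest) -> assign | voices=[61 82 84 80]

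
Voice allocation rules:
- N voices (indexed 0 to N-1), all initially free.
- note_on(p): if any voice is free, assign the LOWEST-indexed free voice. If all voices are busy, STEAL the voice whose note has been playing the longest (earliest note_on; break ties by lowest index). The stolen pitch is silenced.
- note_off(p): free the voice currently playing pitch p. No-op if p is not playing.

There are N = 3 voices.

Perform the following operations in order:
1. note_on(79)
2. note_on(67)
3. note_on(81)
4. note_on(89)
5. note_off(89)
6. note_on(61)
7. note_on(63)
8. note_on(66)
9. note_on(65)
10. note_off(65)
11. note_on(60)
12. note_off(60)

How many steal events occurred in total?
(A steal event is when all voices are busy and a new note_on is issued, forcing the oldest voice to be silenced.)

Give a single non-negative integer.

Answer: 4

Derivation:
Op 1: note_on(79): voice 0 is free -> assigned | voices=[79 - -]
Op 2: note_on(67): voice 1 is free -> assigned | voices=[79 67 -]
Op 3: note_on(81): voice 2 is free -> assigned | voices=[79 67 81]
Op 4: note_on(89): all voices busy, STEAL voice 0 (pitch 79, oldest) -> assign | voices=[89 67 81]
Op 5: note_off(89): free voice 0 | voices=[- 67 81]
Op 6: note_on(61): voice 0 is free -> assigned | voices=[61 67 81]
Op 7: note_on(63): all voices busy, STEAL voice 1 (pitch 67, oldest) -> assign | voices=[61 63 81]
Op 8: note_on(66): all voices busy, STEAL voice 2 (pitch 81, oldest) -> assign | voices=[61 63 66]
Op 9: note_on(65): all voices busy, STEAL voice 0 (pitch 61, oldest) -> assign | voices=[65 63 66]
Op 10: note_off(65): free voice 0 | voices=[- 63 66]
Op 11: note_on(60): voice 0 is free -> assigned | voices=[60 63 66]
Op 12: note_off(60): free voice 0 | voices=[- 63 66]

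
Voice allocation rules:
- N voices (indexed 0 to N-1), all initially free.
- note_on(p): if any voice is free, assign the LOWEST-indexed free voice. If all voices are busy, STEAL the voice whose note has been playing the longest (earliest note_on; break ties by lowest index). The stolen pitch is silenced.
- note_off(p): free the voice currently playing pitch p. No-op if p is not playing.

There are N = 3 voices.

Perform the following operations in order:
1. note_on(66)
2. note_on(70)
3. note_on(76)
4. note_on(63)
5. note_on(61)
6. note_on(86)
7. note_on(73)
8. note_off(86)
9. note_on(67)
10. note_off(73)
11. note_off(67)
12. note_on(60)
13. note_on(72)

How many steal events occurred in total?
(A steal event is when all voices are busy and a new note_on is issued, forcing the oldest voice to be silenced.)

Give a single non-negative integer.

Answer: 4

Derivation:
Op 1: note_on(66): voice 0 is free -> assigned | voices=[66 - -]
Op 2: note_on(70): voice 1 is free -> assigned | voices=[66 70 -]
Op 3: note_on(76): voice 2 is free -> assigned | voices=[66 70 76]
Op 4: note_on(63): all voices busy, STEAL voice 0 (pitch 66, oldest) -> assign | voices=[63 70 76]
Op 5: note_on(61): all voices busy, STEAL voice 1 (pitch 70, oldest) -> assign | voices=[63 61 76]
Op 6: note_on(86): all voices busy, STEAL voice 2 (pitch 76, oldest) -> assign | voices=[63 61 86]
Op 7: note_on(73): all voices busy, STEAL voice 0 (pitch 63, oldest) -> assign | voices=[73 61 86]
Op 8: note_off(86): free voice 2 | voices=[73 61 -]
Op 9: note_on(67): voice 2 is free -> assigned | voices=[73 61 67]
Op 10: note_off(73): free voice 0 | voices=[- 61 67]
Op 11: note_off(67): free voice 2 | voices=[- 61 -]
Op 12: note_on(60): voice 0 is free -> assigned | voices=[60 61 -]
Op 13: note_on(72): voice 2 is free -> assigned | voices=[60 61 72]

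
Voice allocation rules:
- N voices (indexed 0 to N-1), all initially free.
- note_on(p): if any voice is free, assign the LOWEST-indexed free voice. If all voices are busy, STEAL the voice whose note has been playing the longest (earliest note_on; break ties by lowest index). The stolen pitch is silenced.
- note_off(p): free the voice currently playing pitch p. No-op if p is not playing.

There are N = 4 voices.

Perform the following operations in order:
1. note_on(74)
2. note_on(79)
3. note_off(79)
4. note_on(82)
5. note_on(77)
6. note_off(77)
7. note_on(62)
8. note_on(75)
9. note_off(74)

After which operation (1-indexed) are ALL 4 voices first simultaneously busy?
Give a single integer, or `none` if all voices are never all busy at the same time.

Answer: 8

Derivation:
Op 1: note_on(74): voice 0 is free -> assigned | voices=[74 - - -]
Op 2: note_on(79): voice 1 is free -> assigned | voices=[74 79 - -]
Op 3: note_off(79): free voice 1 | voices=[74 - - -]
Op 4: note_on(82): voice 1 is free -> assigned | voices=[74 82 - -]
Op 5: note_on(77): voice 2 is free -> assigned | voices=[74 82 77 -]
Op 6: note_off(77): free voice 2 | voices=[74 82 - -]
Op 7: note_on(62): voice 2 is free -> assigned | voices=[74 82 62 -]
Op 8: note_on(75): voice 3 is free -> assigned | voices=[74 82 62 75]
Op 9: note_off(74): free voice 0 | voices=[- 82 62 75]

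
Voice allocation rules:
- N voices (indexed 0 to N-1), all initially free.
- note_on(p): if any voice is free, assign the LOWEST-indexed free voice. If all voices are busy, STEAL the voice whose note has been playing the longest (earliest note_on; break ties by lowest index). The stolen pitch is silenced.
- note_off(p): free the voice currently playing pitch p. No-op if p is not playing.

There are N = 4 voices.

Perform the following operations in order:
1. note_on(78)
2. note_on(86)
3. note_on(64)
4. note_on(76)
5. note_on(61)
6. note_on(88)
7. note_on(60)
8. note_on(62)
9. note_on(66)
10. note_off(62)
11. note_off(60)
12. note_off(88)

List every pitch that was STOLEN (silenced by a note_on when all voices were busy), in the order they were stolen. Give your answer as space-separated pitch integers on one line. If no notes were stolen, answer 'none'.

Answer: 78 86 64 76 61

Derivation:
Op 1: note_on(78): voice 0 is free -> assigned | voices=[78 - - -]
Op 2: note_on(86): voice 1 is free -> assigned | voices=[78 86 - -]
Op 3: note_on(64): voice 2 is free -> assigned | voices=[78 86 64 -]
Op 4: note_on(76): voice 3 is free -> assigned | voices=[78 86 64 76]
Op 5: note_on(61): all voices busy, STEAL voice 0 (pitch 78, oldest) -> assign | voices=[61 86 64 76]
Op 6: note_on(88): all voices busy, STEAL voice 1 (pitch 86, oldest) -> assign | voices=[61 88 64 76]
Op 7: note_on(60): all voices busy, STEAL voice 2 (pitch 64, oldest) -> assign | voices=[61 88 60 76]
Op 8: note_on(62): all voices busy, STEAL voice 3 (pitch 76, oldest) -> assign | voices=[61 88 60 62]
Op 9: note_on(66): all voices busy, STEAL voice 0 (pitch 61, oldest) -> assign | voices=[66 88 60 62]
Op 10: note_off(62): free voice 3 | voices=[66 88 60 -]
Op 11: note_off(60): free voice 2 | voices=[66 88 - -]
Op 12: note_off(88): free voice 1 | voices=[66 - - -]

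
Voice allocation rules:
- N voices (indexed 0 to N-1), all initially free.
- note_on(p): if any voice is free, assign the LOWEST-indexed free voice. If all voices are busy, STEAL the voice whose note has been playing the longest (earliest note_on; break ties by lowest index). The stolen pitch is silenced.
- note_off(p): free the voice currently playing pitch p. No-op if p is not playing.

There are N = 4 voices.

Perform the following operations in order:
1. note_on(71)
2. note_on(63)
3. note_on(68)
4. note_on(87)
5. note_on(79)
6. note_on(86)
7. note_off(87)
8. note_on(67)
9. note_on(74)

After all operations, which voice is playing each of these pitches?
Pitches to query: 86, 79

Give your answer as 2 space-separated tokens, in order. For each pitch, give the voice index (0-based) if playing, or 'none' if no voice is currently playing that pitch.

Answer: 1 0

Derivation:
Op 1: note_on(71): voice 0 is free -> assigned | voices=[71 - - -]
Op 2: note_on(63): voice 1 is free -> assigned | voices=[71 63 - -]
Op 3: note_on(68): voice 2 is free -> assigned | voices=[71 63 68 -]
Op 4: note_on(87): voice 3 is free -> assigned | voices=[71 63 68 87]
Op 5: note_on(79): all voices busy, STEAL voice 0 (pitch 71, oldest) -> assign | voices=[79 63 68 87]
Op 6: note_on(86): all voices busy, STEAL voice 1 (pitch 63, oldest) -> assign | voices=[79 86 68 87]
Op 7: note_off(87): free voice 3 | voices=[79 86 68 -]
Op 8: note_on(67): voice 3 is free -> assigned | voices=[79 86 68 67]
Op 9: note_on(74): all voices busy, STEAL voice 2 (pitch 68, oldest) -> assign | voices=[79 86 74 67]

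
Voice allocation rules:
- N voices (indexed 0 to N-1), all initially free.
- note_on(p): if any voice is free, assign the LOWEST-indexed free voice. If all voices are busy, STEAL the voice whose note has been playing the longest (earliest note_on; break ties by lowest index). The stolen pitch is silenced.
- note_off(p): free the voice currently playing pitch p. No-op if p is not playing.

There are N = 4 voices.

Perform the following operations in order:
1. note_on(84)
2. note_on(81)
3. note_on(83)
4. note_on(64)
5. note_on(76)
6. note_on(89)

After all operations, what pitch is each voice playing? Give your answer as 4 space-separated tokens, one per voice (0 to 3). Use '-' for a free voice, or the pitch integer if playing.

Op 1: note_on(84): voice 0 is free -> assigned | voices=[84 - - -]
Op 2: note_on(81): voice 1 is free -> assigned | voices=[84 81 - -]
Op 3: note_on(83): voice 2 is free -> assigned | voices=[84 81 83 -]
Op 4: note_on(64): voice 3 is free -> assigned | voices=[84 81 83 64]
Op 5: note_on(76): all voices busy, STEAL voice 0 (pitch 84, oldest) -> assign | voices=[76 81 83 64]
Op 6: note_on(89): all voices busy, STEAL voice 1 (pitch 81, oldest) -> assign | voices=[76 89 83 64]

Answer: 76 89 83 64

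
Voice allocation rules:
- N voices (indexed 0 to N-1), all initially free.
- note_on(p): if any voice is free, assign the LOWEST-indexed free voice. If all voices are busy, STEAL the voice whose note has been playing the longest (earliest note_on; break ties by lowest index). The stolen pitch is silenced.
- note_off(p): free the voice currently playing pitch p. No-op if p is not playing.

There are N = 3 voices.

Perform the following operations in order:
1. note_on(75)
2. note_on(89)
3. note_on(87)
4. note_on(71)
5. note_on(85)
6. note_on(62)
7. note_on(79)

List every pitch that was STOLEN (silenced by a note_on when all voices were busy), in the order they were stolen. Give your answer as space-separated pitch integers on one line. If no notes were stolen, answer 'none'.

Op 1: note_on(75): voice 0 is free -> assigned | voices=[75 - -]
Op 2: note_on(89): voice 1 is free -> assigned | voices=[75 89 -]
Op 3: note_on(87): voice 2 is free -> assigned | voices=[75 89 87]
Op 4: note_on(71): all voices busy, STEAL voice 0 (pitch 75, oldest) -> assign | voices=[71 89 87]
Op 5: note_on(85): all voices busy, STEAL voice 1 (pitch 89, oldest) -> assign | voices=[71 85 87]
Op 6: note_on(62): all voices busy, STEAL voice 2 (pitch 87, oldest) -> assign | voices=[71 85 62]
Op 7: note_on(79): all voices busy, STEAL voice 0 (pitch 71, oldest) -> assign | voices=[79 85 62]

Answer: 75 89 87 71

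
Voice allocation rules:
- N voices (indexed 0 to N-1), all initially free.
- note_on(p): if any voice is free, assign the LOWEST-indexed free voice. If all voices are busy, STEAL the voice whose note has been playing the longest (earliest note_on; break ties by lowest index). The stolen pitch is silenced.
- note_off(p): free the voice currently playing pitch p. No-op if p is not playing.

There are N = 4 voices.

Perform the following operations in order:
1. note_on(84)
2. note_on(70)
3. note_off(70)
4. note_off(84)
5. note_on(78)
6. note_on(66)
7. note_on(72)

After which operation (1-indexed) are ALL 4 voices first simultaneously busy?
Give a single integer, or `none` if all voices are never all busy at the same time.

Op 1: note_on(84): voice 0 is free -> assigned | voices=[84 - - -]
Op 2: note_on(70): voice 1 is free -> assigned | voices=[84 70 - -]
Op 3: note_off(70): free voice 1 | voices=[84 - - -]
Op 4: note_off(84): free voice 0 | voices=[- - - -]
Op 5: note_on(78): voice 0 is free -> assigned | voices=[78 - - -]
Op 6: note_on(66): voice 1 is free -> assigned | voices=[78 66 - -]
Op 7: note_on(72): voice 2 is free -> assigned | voices=[78 66 72 -]

Answer: none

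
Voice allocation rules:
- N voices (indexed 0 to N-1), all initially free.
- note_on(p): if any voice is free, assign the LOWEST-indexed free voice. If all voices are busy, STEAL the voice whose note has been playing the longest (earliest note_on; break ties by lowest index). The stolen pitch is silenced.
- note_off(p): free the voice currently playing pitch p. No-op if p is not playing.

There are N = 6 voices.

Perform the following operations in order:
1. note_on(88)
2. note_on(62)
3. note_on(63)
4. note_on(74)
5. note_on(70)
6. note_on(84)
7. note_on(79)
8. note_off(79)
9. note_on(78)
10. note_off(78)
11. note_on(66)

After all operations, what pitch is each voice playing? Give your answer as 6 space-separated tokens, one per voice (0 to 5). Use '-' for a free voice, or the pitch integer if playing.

Answer: 66 62 63 74 70 84

Derivation:
Op 1: note_on(88): voice 0 is free -> assigned | voices=[88 - - - - -]
Op 2: note_on(62): voice 1 is free -> assigned | voices=[88 62 - - - -]
Op 3: note_on(63): voice 2 is free -> assigned | voices=[88 62 63 - - -]
Op 4: note_on(74): voice 3 is free -> assigned | voices=[88 62 63 74 - -]
Op 5: note_on(70): voice 4 is free -> assigned | voices=[88 62 63 74 70 -]
Op 6: note_on(84): voice 5 is free -> assigned | voices=[88 62 63 74 70 84]
Op 7: note_on(79): all voices busy, STEAL voice 0 (pitch 88, oldest) -> assign | voices=[79 62 63 74 70 84]
Op 8: note_off(79): free voice 0 | voices=[- 62 63 74 70 84]
Op 9: note_on(78): voice 0 is free -> assigned | voices=[78 62 63 74 70 84]
Op 10: note_off(78): free voice 0 | voices=[- 62 63 74 70 84]
Op 11: note_on(66): voice 0 is free -> assigned | voices=[66 62 63 74 70 84]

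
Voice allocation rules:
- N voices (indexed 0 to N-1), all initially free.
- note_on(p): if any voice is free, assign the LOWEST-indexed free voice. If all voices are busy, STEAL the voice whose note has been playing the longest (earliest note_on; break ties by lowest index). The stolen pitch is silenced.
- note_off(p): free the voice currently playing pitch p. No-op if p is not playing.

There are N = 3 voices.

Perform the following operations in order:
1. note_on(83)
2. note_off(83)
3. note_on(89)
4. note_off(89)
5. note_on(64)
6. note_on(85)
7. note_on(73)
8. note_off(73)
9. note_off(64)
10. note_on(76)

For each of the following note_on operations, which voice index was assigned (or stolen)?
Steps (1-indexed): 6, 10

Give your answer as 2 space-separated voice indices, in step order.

Op 1: note_on(83): voice 0 is free -> assigned | voices=[83 - -]
Op 2: note_off(83): free voice 0 | voices=[- - -]
Op 3: note_on(89): voice 0 is free -> assigned | voices=[89 - -]
Op 4: note_off(89): free voice 0 | voices=[- - -]
Op 5: note_on(64): voice 0 is free -> assigned | voices=[64 - -]
Op 6: note_on(85): voice 1 is free -> assigned | voices=[64 85 -]
Op 7: note_on(73): voice 2 is free -> assigned | voices=[64 85 73]
Op 8: note_off(73): free voice 2 | voices=[64 85 -]
Op 9: note_off(64): free voice 0 | voices=[- 85 -]
Op 10: note_on(76): voice 0 is free -> assigned | voices=[76 85 -]

Answer: 1 0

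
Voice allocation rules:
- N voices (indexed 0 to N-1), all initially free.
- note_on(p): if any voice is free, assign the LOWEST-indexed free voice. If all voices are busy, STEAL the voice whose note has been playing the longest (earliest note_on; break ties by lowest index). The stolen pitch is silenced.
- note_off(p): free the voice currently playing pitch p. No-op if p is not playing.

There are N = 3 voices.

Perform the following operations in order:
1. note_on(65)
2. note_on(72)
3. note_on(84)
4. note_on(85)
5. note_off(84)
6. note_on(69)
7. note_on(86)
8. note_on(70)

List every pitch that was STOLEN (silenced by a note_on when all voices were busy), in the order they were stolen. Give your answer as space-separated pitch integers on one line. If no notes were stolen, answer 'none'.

Op 1: note_on(65): voice 0 is free -> assigned | voices=[65 - -]
Op 2: note_on(72): voice 1 is free -> assigned | voices=[65 72 -]
Op 3: note_on(84): voice 2 is free -> assigned | voices=[65 72 84]
Op 4: note_on(85): all voices busy, STEAL voice 0 (pitch 65, oldest) -> assign | voices=[85 72 84]
Op 5: note_off(84): free voice 2 | voices=[85 72 -]
Op 6: note_on(69): voice 2 is free -> assigned | voices=[85 72 69]
Op 7: note_on(86): all voices busy, STEAL voice 1 (pitch 72, oldest) -> assign | voices=[85 86 69]
Op 8: note_on(70): all voices busy, STEAL voice 0 (pitch 85, oldest) -> assign | voices=[70 86 69]

Answer: 65 72 85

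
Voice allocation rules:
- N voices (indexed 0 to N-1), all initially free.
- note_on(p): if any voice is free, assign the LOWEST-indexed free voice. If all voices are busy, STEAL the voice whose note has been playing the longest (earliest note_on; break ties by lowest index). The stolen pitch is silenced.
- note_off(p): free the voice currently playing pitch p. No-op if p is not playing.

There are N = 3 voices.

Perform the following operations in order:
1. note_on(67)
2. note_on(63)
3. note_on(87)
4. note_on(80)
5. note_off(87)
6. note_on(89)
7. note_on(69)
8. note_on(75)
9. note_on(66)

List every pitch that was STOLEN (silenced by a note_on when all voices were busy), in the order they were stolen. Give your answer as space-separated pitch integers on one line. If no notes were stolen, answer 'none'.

Op 1: note_on(67): voice 0 is free -> assigned | voices=[67 - -]
Op 2: note_on(63): voice 1 is free -> assigned | voices=[67 63 -]
Op 3: note_on(87): voice 2 is free -> assigned | voices=[67 63 87]
Op 4: note_on(80): all voices busy, STEAL voice 0 (pitch 67, oldest) -> assign | voices=[80 63 87]
Op 5: note_off(87): free voice 2 | voices=[80 63 -]
Op 6: note_on(89): voice 2 is free -> assigned | voices=[80 63 89]
Op 7: note_on(69): all voices busy, STEAL voice 1 (pitch 63, oldest) -> assign | voices=[80 69 89]
Op 8: note_on(75): all voices busy, STEAL voice 0 (pitch 80, oldest) -> assign | voices=[75 69 89]
Op 9: note_on(66): all voices busy, STEAL voice 2 (pitch 89, oldest) -> assign | voices=[75 69 66]

Answer: 67 63 80 89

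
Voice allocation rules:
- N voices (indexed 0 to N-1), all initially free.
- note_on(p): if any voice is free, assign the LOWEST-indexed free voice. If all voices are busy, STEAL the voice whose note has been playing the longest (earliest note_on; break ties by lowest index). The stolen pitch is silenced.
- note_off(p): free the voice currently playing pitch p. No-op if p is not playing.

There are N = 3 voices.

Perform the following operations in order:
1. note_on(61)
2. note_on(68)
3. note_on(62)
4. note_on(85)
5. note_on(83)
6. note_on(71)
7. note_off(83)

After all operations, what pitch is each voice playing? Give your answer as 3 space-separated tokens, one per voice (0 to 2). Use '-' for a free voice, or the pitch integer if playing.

Op 1: note_on(61): voice 0 is free -> assigned | voices=[61 - -]
Op 2: note_on(68): voice 1 is free -> assigned | voices=[61 68 -]
Op 3: note_on(62): voice 2 is free -> assigned | voices=[61 68 62]
Op 4: note_on(85): all voices busy, STEAL voice 0 (pitch 61, oldest) -> assign | voices=[85 68 62]
Op 5: note_on(83): all voices busy, STEAL voice 1 (pitch 68, oldest) -> assign | voices=[85 83 62]
Op 6: note_on(71): all voices busy, STEAL voice 2 (pitch 62, oldest) -> assign | voices=[85 83 71]
Op 7: note_off(83): free voice 1 | voices=[85 - 71]

Answer: 85 - 71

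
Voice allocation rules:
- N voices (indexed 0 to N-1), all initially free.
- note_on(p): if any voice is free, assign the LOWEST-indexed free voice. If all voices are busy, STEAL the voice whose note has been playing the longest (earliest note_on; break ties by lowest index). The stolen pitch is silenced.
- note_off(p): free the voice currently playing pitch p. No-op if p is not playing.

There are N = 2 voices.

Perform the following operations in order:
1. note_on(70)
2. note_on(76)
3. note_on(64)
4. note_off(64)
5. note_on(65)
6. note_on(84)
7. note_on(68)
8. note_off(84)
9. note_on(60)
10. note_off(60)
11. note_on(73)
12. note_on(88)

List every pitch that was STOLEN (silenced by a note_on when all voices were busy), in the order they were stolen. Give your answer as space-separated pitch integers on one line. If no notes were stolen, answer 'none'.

Op 1: note_on(70): voice 0 is free -> assigned | voices=[70 -]
Op 2: note_on(76): voice 1 is free -> assigned | voices=[70 76]
Op 3: note_on(64): all voices busy, STEAL voice 0 (pitch 70, oldest) -> assign | voices=[64 76]
Op 4: note_off(64): free voice 0 | voices=[- 76]
Op 5: note_on(65): voice 0 is free -> assigned | voices=[65 76]
Op 6: note_on(84): all voices busy, STEAL voice 1 (pitch 76, oldest) -> assign | voices=[65 84]
Op 7: note_on(68): all voices busy, STEAL voice 0 (pitch 65, oldest) -> assign | voices=[68 84]
Op 8: note_off(84): free voice 1 | voices=[68 -]
Op 9: note_on(60): voice 1 is free -> assigned | voices=[68 60]
Op 10: note_off(60): free voice 1 | voices=[68 -]
Op 11: note_on(73): voice 1 is free -> assigned | voices=[68 73]
Op 12: note_on(88): all voices busy, STEAL voice 0 (pitch 68, oldest) -> assign | voices=[88 73]

Answer: 70 76 65 68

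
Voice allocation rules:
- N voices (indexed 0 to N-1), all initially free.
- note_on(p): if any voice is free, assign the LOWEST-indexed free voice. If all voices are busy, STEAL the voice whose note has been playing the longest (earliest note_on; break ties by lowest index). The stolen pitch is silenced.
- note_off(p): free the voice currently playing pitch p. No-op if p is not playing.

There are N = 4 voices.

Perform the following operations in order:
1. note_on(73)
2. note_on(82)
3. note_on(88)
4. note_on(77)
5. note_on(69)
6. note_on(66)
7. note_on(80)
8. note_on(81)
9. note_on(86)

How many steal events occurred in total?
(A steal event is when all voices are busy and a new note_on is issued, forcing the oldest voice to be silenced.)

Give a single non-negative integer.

Answer: 5

Derivation:
Op 1: note_on(73): voice 0 is free -> assigned | voices=[73 - - -]
Op 2: note_on(82): voice 1 is free -> assigned | voices=[73 82 - -]
Op 3: note_on(88): voice 2 is free -> assigned | voices=[73 82 88 -]
Op 4: note_on(77): voice 3 is free -> assigned | voices=[73 82 88 77]
Op 5: note_on(69): all voices busy, STEAL voice 0 (pitch 73, oldest) -> assign | voices=[69 82 88 77]
Op 6: note_on(66): all voices busy, STEAL voice 1 (pitch 82, oldest) -> assign | voices=[69 66 88 77]
Op 7: note_on(80): all voices busy, STEAL voice 2 (pitch 88, oldest) -> assign | voices=[69 66 80 77]
Op 8: note_on(81): all voices busy, STEAL voice 3 (pitch 77, oldest) -> assign | voices=[69 66 80 81]
Op 9: note_on(86): all voices busy, STEAL voice 0 (pitch 69, oldest) -> assign | voices=[86 66 80 81]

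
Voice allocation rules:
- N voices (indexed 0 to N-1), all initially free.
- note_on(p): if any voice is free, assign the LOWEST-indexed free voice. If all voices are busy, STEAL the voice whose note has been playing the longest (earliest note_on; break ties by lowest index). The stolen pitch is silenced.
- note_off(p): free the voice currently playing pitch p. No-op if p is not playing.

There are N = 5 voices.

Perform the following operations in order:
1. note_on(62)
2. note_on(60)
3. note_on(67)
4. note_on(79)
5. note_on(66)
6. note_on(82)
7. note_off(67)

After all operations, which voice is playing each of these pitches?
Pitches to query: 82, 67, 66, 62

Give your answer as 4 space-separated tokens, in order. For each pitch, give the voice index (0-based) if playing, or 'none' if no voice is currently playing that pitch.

Op 1: note_on(62): voice 0 is free -> assigned | voices=[62 - - - -]
Op 2: note_on(60): voice 1 is free -> assigned | voices=[62 60 - - -]
Op 3: note_on(67): voice 2 is free -> assigned | voices=[62 60 67 - -]
Op 4: note_on(79): voice 3 is free -> assigned | voices=[62 60 67 79 -]
Op 5: note_on(66): voice 4 is free -> assigned | voices=[62 60 67 79 66]
Op 6: note_on(82): all voices busy, STEAL voice 0 (pitch 62, oldest) -> assign | voices=[82 60 67 79 66]
Op 7: note_off(67): free voice 2 | voices=[82 60 - 79 66]

Answer: 0 none 4 none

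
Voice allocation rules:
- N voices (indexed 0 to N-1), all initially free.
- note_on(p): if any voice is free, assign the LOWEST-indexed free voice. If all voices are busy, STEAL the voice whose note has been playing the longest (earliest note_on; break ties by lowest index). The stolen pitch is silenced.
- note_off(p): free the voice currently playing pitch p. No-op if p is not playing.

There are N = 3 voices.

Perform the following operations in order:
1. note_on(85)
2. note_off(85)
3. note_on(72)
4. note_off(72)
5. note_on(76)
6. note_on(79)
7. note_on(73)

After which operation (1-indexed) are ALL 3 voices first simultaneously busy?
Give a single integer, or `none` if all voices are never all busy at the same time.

Answer: 7

Derivation:
Op 1: note_on(85): voice 0 is free -> assigned | voices=[85 - -]
Op 2: note_off(85): free voice 0 | voices=[- - -]
Op 3: note_on(72): voice 0 is free -> assigned | voices=[72 - -]
Op 4: note_off(72): free voice 0 | voices=[- - -]
Op 5: note_on(76): voice 0 is free -> assigned | voices=[76 - -]
Op 6: note_on(79): voice 1 is free -> assigned | voices=[76 79 -]
Op 7: note_on(73): voice 2 is free -> assigned | voices=[76 79 73]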